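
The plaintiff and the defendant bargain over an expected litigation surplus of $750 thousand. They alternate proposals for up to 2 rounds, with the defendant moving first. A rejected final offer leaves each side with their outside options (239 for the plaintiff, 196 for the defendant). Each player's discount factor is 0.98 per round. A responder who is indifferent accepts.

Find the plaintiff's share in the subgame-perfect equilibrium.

542.92

Round 2 (the plaintiff proposes): the defendant gets 196 if talks fail, so the plaintiff offers 196 and keeps 554.
Round 1 (the defendant proposes): the plaintiff can get 554 next round, worth 0.98 × 554 = 542.92 now, so the defendant offers 542.92, keeping 207.08.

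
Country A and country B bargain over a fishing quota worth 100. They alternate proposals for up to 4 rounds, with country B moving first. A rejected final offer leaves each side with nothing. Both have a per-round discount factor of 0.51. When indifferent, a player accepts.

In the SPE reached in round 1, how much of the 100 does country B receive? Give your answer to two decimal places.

By backward induction:
Round 4 (country A proposes): rejection yields 0 for country B; country A offers 0 and keeps 100.
Round 3 (country B proposes): country A can get 100 next round, worth 0.51 × 100 = 51 now. Country B offers 51 and keeps 100 − 51 = 49.
Round 2 (country A proposes): country B can get 49 next round, worth 0.51 × 49 = 24.99 now. Country A offers 24.99 and keeps 100 − 24.99 = 75.01.
Round 1 (country B proposes): country A can get 75.01 next round, worth 0.51 × 75.01 = 38.2551 now; country B offers that and keeps 61.7449.

61.74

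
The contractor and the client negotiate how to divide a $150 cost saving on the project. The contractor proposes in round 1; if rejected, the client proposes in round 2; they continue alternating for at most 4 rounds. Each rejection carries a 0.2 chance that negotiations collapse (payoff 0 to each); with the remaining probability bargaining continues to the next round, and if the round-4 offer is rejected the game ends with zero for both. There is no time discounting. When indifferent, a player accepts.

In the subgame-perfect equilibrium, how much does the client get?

Round 4 (the client proposes): rejection yields 0 for the contractor; the client offers 0 and keeps 150.
Round 3 (the contractor proposes): rejecting gives the client an expected 0.8 × 150 = 120. The contractor offers 120 and keeps 150 − 120 = 30.
Round 2 (the client proposes): rejecting gives the contractor an expected 0.8 × 30 = 24. The client offers 24 and keeps 150 − 24 = 126.
Round 1 (the contractor proposes): rejecting gives the client an expected 0.8 × 126 = 100.8; the contractor offers that and keeps 49.2.

100.8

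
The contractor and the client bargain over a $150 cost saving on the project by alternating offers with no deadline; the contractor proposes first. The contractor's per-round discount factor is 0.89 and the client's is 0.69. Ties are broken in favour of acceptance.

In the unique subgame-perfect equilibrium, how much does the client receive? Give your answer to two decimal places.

In a stationary SPE each proposer offers the other exactly their discounted continuation value.
If the contractor keeps x when proposing and the client keeps y when proposing, then x = 150 − 0.69y and y = 150 − 0.89x.
Solving: x = 150(1 − 0.69) / (1 − 0.89·0.69) = 46.5 / 0.3859 ≈ 120.4975.
The client gets 150 − 120.4975 ≈ 29.5025.

29.50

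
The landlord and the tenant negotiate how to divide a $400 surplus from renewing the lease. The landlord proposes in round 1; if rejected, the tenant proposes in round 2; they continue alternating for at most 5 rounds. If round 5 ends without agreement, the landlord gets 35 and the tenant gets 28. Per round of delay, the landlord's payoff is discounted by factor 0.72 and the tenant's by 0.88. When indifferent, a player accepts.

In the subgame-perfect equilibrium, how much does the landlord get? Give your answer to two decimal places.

Solve by backward induction from round 5.
Round 5 (the landlord proposes): the tenant gets 28 if talks fail, so the landlord offers 28 and keeps 372.
Round 4 (the tenant proposes): the landlord can get 372 next round, worth 0.72 × 372 = 267.84 now. The tenant offers 267.84 and keeps 400 − 267.84 = 132.16.
Round 3 (the landlord proposes): the tenant can get 132.16 next round, worth 0.88 × 132.16 = 116.3008 now, so the landlord offers 116.3008, keeping 283.6992.
Round 2 (the tenant proposes): the landlord can get 283.6992 next round, worth 0.72 × 283.6992 = 204.263424 now. The tenant offers 204.263424 and keeps 400 − 204.263424 = 195.736576.
Round 1 (the landlord proposes): the tenant can get 195.736576 next round, worth 0.88 × 195.736576 = 172.24818688 now, so the landlord offers 172.24818688, keeping 227.75181312.

227.75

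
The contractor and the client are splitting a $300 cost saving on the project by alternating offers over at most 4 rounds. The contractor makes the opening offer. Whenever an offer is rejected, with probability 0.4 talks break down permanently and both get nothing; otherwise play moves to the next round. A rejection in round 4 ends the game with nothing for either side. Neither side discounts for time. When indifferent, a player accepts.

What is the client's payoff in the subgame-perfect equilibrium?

136.8

By backward induction:
Round 4 (the client proposes): the contractor will accept anything ≥ 0, so the client offers 0 and keeps 300.
Round 3 (the contractor proposes): rejecting gives the client an expected 0.6 × 300 = 180. The contractor offers 180 and keeps 300 − 180 = 120.
Round 2 (the client proposes): rejecting gives the contractor an expected 0.6 × 120 = 72, so the client offers 72, keeping 228.
Round 1 (the contractor proposes): rejecting gives the client an expected 0.6 × 228 = 136.8, so the contractor offers 136.8, keeping 163.2.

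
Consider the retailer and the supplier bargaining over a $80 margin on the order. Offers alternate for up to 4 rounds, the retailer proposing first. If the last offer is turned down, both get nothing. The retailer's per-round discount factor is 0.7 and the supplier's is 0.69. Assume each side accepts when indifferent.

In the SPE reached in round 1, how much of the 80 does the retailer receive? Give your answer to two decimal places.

36.78

Work backward from the last round.
Round 4 (the supplier proposes): rejection yields 0 for the retailer; the supplier offers 0 and keeps 80.
Round 3 (the retailer proposes): the supplier can get 80 next round, worth 0.69 × 80 = 55.2 now, so the retailer offers 55.2, keeping 24.8.
Round 2 (the supplier proposes): the retailer can get 24.8 next round, worth 0.7 × 24.8 = 17.36 now; the supplier offers that and keeps 62.64.
Round 1 (the retailer proposes): the supplier can get 62.64 next round, worth 0.69 × 62.64 = 43.2216 now. The retailer offers 43.2216 and keeps 80 − 43.2216 = 36.7784.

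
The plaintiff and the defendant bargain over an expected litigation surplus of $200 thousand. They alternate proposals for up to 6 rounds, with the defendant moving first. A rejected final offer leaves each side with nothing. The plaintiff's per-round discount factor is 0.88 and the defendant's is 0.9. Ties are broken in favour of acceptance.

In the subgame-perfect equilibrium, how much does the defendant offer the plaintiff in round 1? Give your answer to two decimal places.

Round 6 (the plaintiff proposes): rejection yields 0 for the defendant; the plaintiff offers 0 and keeps 200.
Round 5 (the defendant proposes): the plaintiff can get 200 next round, worth 0.88 × 200 = 176 now; the defendant offers that and keeps 24.
Round 4 (the plaintiff proposes): the defendant can get 24 next round, worth 0.9 × 24 = 21.6 now; the plaintiff offers that and keeps 178.4.
Round 3 (the defendant proposes): the plaintiff can get 178.4 next round, worth 0.88 × 178.4 = 156.992 now, so the defendant offers 156.992, keeping 43.008.
Round 2 (the plaintiff proposes): the defendant can get 43.008 next round, worth 0.9 × 43.008 = 38.7072 now. The plaintiff offers 38.7072 and keeps 200 − 38.7072 = 161.2928.
Round 1 (the defendant proposes): the plaintiff can get 161.2928 next round, worth 0.88 × 161.2928 = 141.937664 now, so the defendant offers 141.937664, keeping 58.062336.

141.94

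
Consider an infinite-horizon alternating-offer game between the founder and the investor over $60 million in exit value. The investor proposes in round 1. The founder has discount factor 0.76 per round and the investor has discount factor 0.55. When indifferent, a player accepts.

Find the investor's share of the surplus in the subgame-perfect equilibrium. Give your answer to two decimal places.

24.74

In a stationary SPE each proposer offers the other exactly their discounted continuation value.
If the investor keeps x when proposing and the founder keeps y when proposing, then x = 60 − 0.76y and y = 60 − 0.55x.
Solving: x = 60(1 − 0.76) / (1 − 0.55·0.76) = 14.4 / 0.582 ≈ 24.7423.
The founder gets 60 − 24.7423 ≈ 35.2577.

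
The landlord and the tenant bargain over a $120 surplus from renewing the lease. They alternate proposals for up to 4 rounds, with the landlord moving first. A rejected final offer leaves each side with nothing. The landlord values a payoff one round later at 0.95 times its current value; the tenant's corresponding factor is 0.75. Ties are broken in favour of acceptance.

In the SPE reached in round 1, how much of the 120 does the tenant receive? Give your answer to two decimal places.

68.63

Solve by backward induction from round 4.
Round 4 (the tenant proposes): the landlord will accept anything ≥ 0, so the tenant offers 0 and keeps 120.
Round 3 (the landlord proposes): the tenant can get 120 next round, worth 0.75 × 120 = 90 now, so the landlord offers 90, keeping 30.
Round 2 (the tenant proposes): the landlord can get 30 next round, worth 0.95 × 30 = 28.5 now. The tenant offers 28.5 and keeps 120 − 28.5 = 91.5.
Round 1 (the landlord proposes): the tenant can get 91.5 next round, worth 0.75 × 91.5 = 68.625 now; the landlord offers that and keeps 51.375.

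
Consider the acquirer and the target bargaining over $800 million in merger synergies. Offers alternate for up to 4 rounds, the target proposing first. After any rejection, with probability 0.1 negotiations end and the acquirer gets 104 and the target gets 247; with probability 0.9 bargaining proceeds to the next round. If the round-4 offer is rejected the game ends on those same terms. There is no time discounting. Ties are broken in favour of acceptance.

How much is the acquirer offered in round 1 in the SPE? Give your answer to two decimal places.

Round 4 (the acquirer proposes): the target gets 247 if talks fail, so the acquirer offers 247 and keeps 553.
Round 3 (the target proposes): rejecting gives the acquirer an expected 0.9 × 553 + 0.1 × 104 = 508.1. The target offers 508.1 and keeps 800 − 508.1 = 291.9.
Round 2 (the acquirer proposes): rejecting gives the target an expected 0.9 × 291.9 + 0.1 × 247 = 287.41, so the acquirer offers 287.41, keeping 512.59.
Round 1 (the target proposes): rejecting gives the acquirer an expected 0.9 × 512.59 + 0.1 × 104 = 471.731, so the target offers 471.731, keeping 328.269.

471.73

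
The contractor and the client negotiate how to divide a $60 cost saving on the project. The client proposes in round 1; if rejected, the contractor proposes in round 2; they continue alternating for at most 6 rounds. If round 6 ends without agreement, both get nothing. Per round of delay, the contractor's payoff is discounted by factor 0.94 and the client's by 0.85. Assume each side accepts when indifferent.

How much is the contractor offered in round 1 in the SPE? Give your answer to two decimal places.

Round 6 (the contractor proposes): the client will accept anything ≥ 0, so the contractor offers 0 and keeps 60.
Round 5 (the client proposes): the contractor can get 60 next round, worth 0.94 × 60 = 56.4 now. The client offers 56.4 and keeps 60 − 56.4 = 3.6.
Round 4 (the contractor proposes): the client can get 3.6 next round, worth 0.85 × 3.6 = 3.06 now; the contractor offers that and keeps 56.94.
Round 3 (the client proposes): the contractor can get 56.94 next round, worth 0.94 × 56.94 = 53.5236 now. The client offers 53.5236 and keeps 60 − 53.5236 = 6.4764.
Round 2 (the contractor proposes): the client can get 6.4764 next round, worth 0.85 × 6.4764 = 5.50494 now. The contractor offers 5.50494 and keeps 60 − 5.50494 = 54.49506.
Round 1 (the client proposes): the contractor can get 54.49506 next round, worth 0.94 × 54.49506 = 51.2253564 now. The client offers 51.2253564 and keeps 60 − 51.2253564 = 8.7746436.

51.23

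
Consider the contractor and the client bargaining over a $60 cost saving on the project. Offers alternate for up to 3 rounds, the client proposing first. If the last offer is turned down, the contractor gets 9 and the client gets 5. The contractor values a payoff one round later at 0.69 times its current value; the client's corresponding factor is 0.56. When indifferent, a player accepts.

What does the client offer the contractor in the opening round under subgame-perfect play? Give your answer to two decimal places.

By backward induction:
Round 3 (the client proposes): the contractor gets 9 if talks fail, so the client offers 9 and keeps 51.
Round 2 (the contractor proposes): the client can get 51 next round, worth 0.56 × 51 = 28.56 now; the contractor offers that and keeps 31.44.
Round 1 (the client proposes): the contractor can get 31.44 next round, worth 0.69 × 31.44 = 21.6936 now, so the client offers 21.6936, keeping 38.3064.

21.69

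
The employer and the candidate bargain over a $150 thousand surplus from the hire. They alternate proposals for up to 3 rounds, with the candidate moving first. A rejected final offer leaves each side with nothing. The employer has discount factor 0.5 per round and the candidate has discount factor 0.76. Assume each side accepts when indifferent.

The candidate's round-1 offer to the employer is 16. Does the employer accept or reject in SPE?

Reject

Round 3 (the candidate proposes): the employer will accept anything ≥ 0, so the candidate offers 0 and keeps 150.
Round 2 (the employer proposes): the candidate can get 150 next round, worth 0.76 × 150 = 114 now. The employer offers 114 and keeps 150 − 114 = 36.
So by rejecting in round 1, the employer gets 36 next round, worth 0.5 × 36 = 18 now.
Offer 16 < 18, so the employer rejects.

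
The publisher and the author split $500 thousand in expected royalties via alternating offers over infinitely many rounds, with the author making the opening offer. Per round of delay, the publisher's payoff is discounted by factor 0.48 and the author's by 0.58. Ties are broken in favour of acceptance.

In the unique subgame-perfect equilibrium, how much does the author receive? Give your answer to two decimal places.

In a stationary SPE each proposer offers the other exactly their discounted continuation value.
If the author keeps x when proposing and the publisher keeps y when proposing, then x = 500 − 0.48y and y = 500 − 0.58x.
Solving: x = 500(1 − 0.48) / (1 − 0.58·0.48) = 260 / 0.7216 ≈ 360.3104.
The publisher gets 500 − 360.3104 ≈ 139.6896.

360.31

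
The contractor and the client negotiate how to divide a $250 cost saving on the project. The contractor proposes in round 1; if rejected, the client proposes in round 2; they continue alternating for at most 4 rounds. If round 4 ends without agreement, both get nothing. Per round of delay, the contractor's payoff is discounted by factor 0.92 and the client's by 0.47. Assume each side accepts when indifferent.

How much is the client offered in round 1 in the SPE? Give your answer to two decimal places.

60.21

Round 4 (the client proposes): the contractor will accept anything ≥ 0, so the client offers 0 and keeps 250.
Round 3 (the contractor proposes): the client can get 250 next round, worth 0.47 × 250 = 117.5 now. The contractor offers 117.5 and keeps 250 − 117.5 = 132.5.
Round 2 (the client proposes): the contractor can get 132.5 next round, worth 0.92 × 132.5 = 121.9 now, so the client offers 121.9, keeping 128.1.
Round 1 (the contractor proposes): the client can get 128.1 next round, worth 0.47 × 128.1 = 60.207 now. The contractor offers 60.207 and keeps 250 − 60.207 = 189.793.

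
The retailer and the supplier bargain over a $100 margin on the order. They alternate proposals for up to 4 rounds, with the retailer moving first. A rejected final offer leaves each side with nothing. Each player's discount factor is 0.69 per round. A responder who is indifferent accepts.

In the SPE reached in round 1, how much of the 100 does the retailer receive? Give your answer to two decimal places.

45.76

Round 4 (the supplier proposes): rejection yields 0 for the retailer; the supplier offers 0 and keeps 100.
Round 3 (the retailer proposes): the supplier can get 100 next round, worth 0.69 × 100 = 69 now; the retailer offers that and keeps 31.
Round 2 (the supplier proposes): the retailer can get 31 next round, worth 0.69 × 31 = 21.39 now, so the supplier offers 21.39, keeping 78.61.
Round 1 (the retailer proposes): the supplier can get 78.61 next round, worth 0.69 × 78.61 = 54.2409 now; the retailer offers that and keeps 45.7591.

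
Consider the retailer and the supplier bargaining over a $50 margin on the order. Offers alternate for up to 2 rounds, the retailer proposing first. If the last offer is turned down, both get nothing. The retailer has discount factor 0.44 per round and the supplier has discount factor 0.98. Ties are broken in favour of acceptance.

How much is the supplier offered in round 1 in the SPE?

49

Round 2 (the supplier proposes): rejection yields 0 for the retailer; the supplier offers 0 and keeps 50.
Round 1 (the retailer proposes): the supplier can get 50 next round, worth 0.98 × 50 = 49 now, so the retailer offers 49, keeping 1.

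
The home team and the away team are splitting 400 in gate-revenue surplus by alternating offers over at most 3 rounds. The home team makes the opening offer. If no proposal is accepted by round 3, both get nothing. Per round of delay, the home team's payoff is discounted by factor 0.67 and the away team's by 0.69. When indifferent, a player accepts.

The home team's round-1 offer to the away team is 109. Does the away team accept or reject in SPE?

Accept

Round 3 (the home team proposes): the away team will accept anything ≥ 0, so the home team offers 0 and keeps 400.
Round 2 (the away team proposes): the home team can get 400 next round, worth 0.67 × 400 = 268 now. The away team offers 268 and keeps 400 − 268 = 132.
So by rejecting in round 1, the away team gets 132 next round, worth 0.69 × 132 = 91.08 now.
Offer 109 ≥ 91.08, so the away team accepts.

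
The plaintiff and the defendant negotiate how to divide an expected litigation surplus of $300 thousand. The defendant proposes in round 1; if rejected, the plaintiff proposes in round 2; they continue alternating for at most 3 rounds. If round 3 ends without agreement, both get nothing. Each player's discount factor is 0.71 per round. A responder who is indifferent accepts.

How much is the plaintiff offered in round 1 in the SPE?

61.77

Round 3 (the defendant proposes): rejection yields 0 for the plaintiff; the defendant offers 0 and keeps 300.
Round 2 (the plaintiff proposes): the defendant can get 300 next round, worth 0.71 × 300 = 213 now; the plaintiff offers that and keeps 87.
Round 1 (the defendant proposes): the plaintiff can get 87 next round, worth 0.71 × 87 = 61.77 now; the defendant offers that and keeps 238.23.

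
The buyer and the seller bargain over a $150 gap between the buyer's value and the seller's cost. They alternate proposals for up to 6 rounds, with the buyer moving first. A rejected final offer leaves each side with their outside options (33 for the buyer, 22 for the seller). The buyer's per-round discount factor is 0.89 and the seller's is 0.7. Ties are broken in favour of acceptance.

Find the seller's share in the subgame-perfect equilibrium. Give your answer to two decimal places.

50.53

Work backward from the last round.
Round 6 (the seller proposes): the buyer gets 33 if talks fail, so the seller offers 33 and keeps 117.
Round 5 (the buyer proposes): the seller can get 117 next round, worth 0.7 × 117 = 81.9 now, so the buyer offers 81.9, keeping 68.1.
Round 4 (the seller proposes): the buyer can get 68.1 next round, worth 0.89 × 68.1 = 60.609 now, so the seller offers 60.609, keeping 89.391.
Round 3 (the buyer proposes): the seller can get 89.391 next round, worth 0.7 × 89.391 = 62.5737 now; the buyer offers that and keeps 87.4263.
Round 2 (the seller proposes): the buyer can get 87.4263 next round, worth 0.89 × 87.4263 = 77.809407 now, so the seller offers 77.809407, keeping 72.190593.
Round 1 (the buyer proposes): the seller can get 72.190593 next round, worth 0.7 × 72.190593 = 50.5334151 now. The buyer offers 50.5334151 and keeps 150 − 50.5334151 = 99.4665849.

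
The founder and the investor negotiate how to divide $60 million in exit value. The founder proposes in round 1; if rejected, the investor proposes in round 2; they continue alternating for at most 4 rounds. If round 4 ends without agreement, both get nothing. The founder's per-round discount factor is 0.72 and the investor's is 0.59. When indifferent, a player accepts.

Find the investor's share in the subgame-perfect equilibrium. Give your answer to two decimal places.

Round 4 (the investor proposes): the founder will accept anything ≥ 0, so the investor offers 0 and keeps 60.
Round 3 (the founder proposes): the investor can get 60 next round, worth 0.59 × 60 = 35.4 now; the founder offers that and keeps 24.6.
Round 2 (the investor proposes): the founder can get 24.6 next round, worth 0.72 × 24.6 = 17.712 now; the investor offers that and keeps 42.288.
Round 1 (the founder proposes): the investor can get 42.288 next round, worth 0.59 × 42.288 = 24.94992 now, so the founder offers 24.94992, keeping 35.05008.

24.95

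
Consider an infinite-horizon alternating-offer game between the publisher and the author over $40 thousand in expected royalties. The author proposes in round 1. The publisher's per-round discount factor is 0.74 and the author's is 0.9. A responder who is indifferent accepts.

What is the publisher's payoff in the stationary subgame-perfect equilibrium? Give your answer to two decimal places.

In a stationary SPE each proposer offers the other exactly their discounted continuation value.
If the author keeps x when proposing and the publisher keeps y when proposing, then x = 40 − 0.74y and y = 40 − 0.9x.
Solving: x = 40(1 − 0.74) / (1 − 0.9·0.74) = 10.4 / 0.334 ≈ 31.1377.
The publisher gets 40 − 31.1377 ≈ 8.8623.

8.86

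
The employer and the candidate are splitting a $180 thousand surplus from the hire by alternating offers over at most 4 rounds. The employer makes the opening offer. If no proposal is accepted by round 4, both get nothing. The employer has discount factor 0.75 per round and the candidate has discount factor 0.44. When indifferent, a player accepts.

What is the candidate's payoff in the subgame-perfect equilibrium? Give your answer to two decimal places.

Work backward from the last round.
Round 4 (the candidate proposes): rejection yields 0 for the employer; the candidate offers 0 and keeps 180.
Round 3 (the employer proposes): the candidate can get 180 next round, worth 0.44 × 180 = 79.2 now. The employer offers 79.2 and keeps 180 − 79.2 = 100.8.
Round 2 (the candidate proposes): the employer can get 100.8 next round, worth 0.75 × 100.8 = 75.6 now, so the candidate offers 75.6, keeping 104.4.
Round 1 (the employer proposes): the candidate can get 104.4 next round, worth 0.44 × 104.4 = 45.936 now; the employer offers that and keeps 134.064.

45.94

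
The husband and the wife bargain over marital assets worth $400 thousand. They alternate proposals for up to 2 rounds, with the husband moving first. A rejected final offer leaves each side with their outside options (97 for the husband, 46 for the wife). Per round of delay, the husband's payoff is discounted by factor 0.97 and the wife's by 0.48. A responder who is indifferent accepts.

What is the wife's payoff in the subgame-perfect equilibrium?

145.44

Round 2 (the wife proposes): the husband gets 97 if talks fail, so the wife offers 97 and keeps 303.
Round 1 (the husband proposes): the wife can get 303 next round, worth 0.48 × 303 = 145.44 now; the husband offers that and keeps 254.56.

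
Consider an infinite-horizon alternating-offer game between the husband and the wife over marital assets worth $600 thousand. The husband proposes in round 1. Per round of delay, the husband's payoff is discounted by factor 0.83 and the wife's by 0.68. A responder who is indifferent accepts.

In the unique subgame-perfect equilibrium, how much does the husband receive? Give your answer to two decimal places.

440.77

Let x be the husband's share when the husband proposes and y be the wife's share when the wife proposes.
The wife accepts iff offered ≥ 0.68·y, so x = 600 − 0.68y. Symmetrically y = 600 − 0.83x.
Substituting: x = 600 − 0.68(600 − 0.83x), giving x(1 − 0.83·0.68) = 600(1 − 0.68).
So x = 600 × 0.32 / 0.4356 ≈ 440.7713, and the wife receives 600 − x ≈ 159.2287.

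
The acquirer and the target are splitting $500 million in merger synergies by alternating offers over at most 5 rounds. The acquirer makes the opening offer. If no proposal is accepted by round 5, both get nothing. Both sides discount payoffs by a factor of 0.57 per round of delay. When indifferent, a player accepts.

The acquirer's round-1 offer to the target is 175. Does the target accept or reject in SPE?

Round 5 (the acquirer proposes): the target will accept anything ≥ 0, so the acquirer offers 0 and keeps 500.
Round 4 (the target proposes): the acquirer can get 500 next round, worth 0.57 × 500 = 285 now, so the target offers 285, keeping 215.
Round 3 (the acquirer proposes): the target can get 215 next round, worth 0.57 × 215 = 122.55 now, so the acquirer offers 122.55, keeping 377.45.
Round 2 (the target proposes): the acquirer can get 377.45 next round, worth 0.57 × 377.45 = 215.1465 now; the target offers that and keeps 284.8535.
So by rejecting in round 1, the target gets 284.8535 next round, worth 0.57 × 284.8535 = 162.366495 now.
Offer 175 ≥ 162.366495, so the target accepts.

Accept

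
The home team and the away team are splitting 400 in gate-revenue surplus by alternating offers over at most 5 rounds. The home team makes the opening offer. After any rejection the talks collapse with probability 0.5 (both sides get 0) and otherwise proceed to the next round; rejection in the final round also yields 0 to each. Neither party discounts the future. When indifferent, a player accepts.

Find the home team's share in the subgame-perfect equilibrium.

275

Round 5 (the home team proposes): the away team will accept anything ≥ 0, so the home team offers 0 and keeps 400.
Round 4 (the away team proposes): rejecting gives the home team an expected 0.5 × 400 = 200; the away team offers that and keeps 200.
Round 3 (the home team proposes): rejecting gives the away team an expected 0.5 × 200 = 100. The home team offers 100 and keeps 400 − 100 = 300.
Round 2 (the away team proposes): rejecting gives the home team an expected 0.5 × 300 = 150. The away team offers 150 and keeps 400 − 150 = 250.
Round 1 (the home team proposes): rejecting gives the away team an expected 0.5 × 250 = 125. The home team offers 125 and keeps 400 − 125 = 275.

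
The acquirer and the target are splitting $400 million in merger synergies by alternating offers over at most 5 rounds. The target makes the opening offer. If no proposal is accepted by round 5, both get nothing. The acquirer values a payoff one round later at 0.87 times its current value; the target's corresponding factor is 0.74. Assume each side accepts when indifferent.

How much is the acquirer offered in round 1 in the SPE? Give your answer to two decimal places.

148.73

Work backward from the last round.
Round 5 (the target proposes): the acquirer will accept anything ≥ 0, so the target offers 0 and keeps 400.
Round 4 (the acquirer proposes): the target can get 400 next round, worth 0.74 × 400 = 296 now, so the acquirer offers 296, keeping 104.
Round 3 (the target proposes): the acquirer can get 104 next round, worth 0.87 × 104 = 90.48 now; the target offers that and keeps 309.52.
Round 2 (the acquirer proposes): the target can get 309.52 next round, worth 0.74 × 309.52 = 229.0448 now, so the acquirer offers 229.0448, keeping 170.9552.
Round 1 (the target proposes): the acquirer can get 170.9552 next round, worth 0.87 × 170.9552 = 148.731024 now, so the target offers 148.731024, keeping 251.268976.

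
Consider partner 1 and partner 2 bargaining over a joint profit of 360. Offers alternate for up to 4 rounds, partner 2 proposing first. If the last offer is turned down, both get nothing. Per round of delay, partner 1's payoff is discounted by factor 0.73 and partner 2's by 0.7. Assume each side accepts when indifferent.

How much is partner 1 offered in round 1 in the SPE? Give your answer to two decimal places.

By backward induction:
Round 4 (partner 1 proposes): partner 2 will accept anything ≥ 0, so partner 1 offers 0 and keeps 360.
Round 3 (partner 2 proposes): partner 1 can get 360 next round, worth 0.73 × 360 = 262.8 now, so partner 2 offers 262.8, keeping 97.2.
Round 2 (partner 1 proposes): partner 2 can get 97.2 next round, worth 0.7 × 97.2 = 68.04 now; partner 1 offers that and keeps 291.96.
Round 1 (partner 2 proposes): partner 1 can get 291.96 next round, worth 0.73 × 291.96 = 213.1308 now; partner 2 offers that and keeps 146.8692.

213.13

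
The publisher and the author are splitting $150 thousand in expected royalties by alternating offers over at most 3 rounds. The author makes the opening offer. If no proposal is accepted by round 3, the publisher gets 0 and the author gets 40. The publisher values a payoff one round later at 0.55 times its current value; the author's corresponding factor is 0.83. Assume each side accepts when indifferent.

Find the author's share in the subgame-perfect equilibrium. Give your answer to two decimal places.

135.98

Round 3 (the author proposes): the publisher will accept anything ≥ 0, so the author offers 0 and keeps 150.
Round 2 (the publisher proposes): the author can get 150 next round, worth 0.83 × 150 = 124.5 now. The publisher offers 124.5 and keeps 150 − 124.5 = 25.5.
Round 1 (the author proposes): the publisher can get 25.5 next round, worth 0.55 × 25.5 = 14.025 now. The author offers 14.025 and keeps 150 − 14.025 = 135.975.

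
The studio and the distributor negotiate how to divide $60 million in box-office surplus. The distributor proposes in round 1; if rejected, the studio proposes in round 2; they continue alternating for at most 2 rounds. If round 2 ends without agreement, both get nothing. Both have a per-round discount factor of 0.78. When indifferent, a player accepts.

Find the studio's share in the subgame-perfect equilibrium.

46.8

Round 2 (the studio proposes): the distributor will accept anything ≥ 0, so the studio offers 0 and keeps 60.
Round 1 (the distributor proposes): the studio can get 60 next round, worth 0.78 × 60 = 46.8 now, so the distributor offers 46.8, keeping 13.2.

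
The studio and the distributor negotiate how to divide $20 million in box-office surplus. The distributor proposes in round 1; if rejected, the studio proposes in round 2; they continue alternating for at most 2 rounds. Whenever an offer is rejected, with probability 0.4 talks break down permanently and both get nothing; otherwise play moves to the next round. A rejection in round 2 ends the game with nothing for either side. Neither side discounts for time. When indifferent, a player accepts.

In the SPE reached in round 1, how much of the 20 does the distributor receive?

Round 2 (the studio proposes): the distributor will accept anything ≥ 0, so the studio offers 0 and keeps 20.
Round 1 (the distributor proposes): rejecting gives the studio an expected 0.6 × 20 = 12. The distributor offers 12 and keeps 20 − 12 = 8.

8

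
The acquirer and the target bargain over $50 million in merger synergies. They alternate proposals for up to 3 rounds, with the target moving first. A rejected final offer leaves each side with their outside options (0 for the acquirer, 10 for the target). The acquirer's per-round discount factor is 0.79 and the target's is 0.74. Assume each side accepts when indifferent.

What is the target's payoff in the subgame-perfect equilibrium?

39.73

Work backward from the last round.
Round 3 (the target proposes): rejection yields 0 for the acquirer; the target offers 0 and keeps 50.
Round 2 (the acquirer proposes): the target can get 50 next round, worth 0.74 × 50 = 37 now; the acquirer offers that and keeps 13.
Round 1 (the target proposes): the acquirer can get 13 next round, worth 0.79 × 13 = 10.27 now; the target offers that and keeps 39.73.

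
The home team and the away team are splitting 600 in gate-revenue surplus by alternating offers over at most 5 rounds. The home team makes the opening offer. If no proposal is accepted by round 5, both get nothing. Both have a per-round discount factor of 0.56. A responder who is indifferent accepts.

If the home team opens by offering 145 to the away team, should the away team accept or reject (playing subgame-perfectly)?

Round 5 (the home team proposes): rejection yields 0 for the away team; the home team offers 0 and keeps 600.
Round 4 (the away team proposes): the home team can get 600 next round, worth 0.56 × 600 = 336 now. The away team offers 336 and keeps 600 − 336 = 264.
Round 3 (the home team proposes): the away team can get 264 next round, worth 0.56 × 264 = 147.84 now, so the home team offers 147.84, keeping 452.16.
Round 2 (the away team proposes): the home team can get 452.16 next round, worth 0.56 × 452.16 = 253.2096 now; the away team offers that and keeps 346.7904.
So by rejecting in round 1, the away team gets 346.7904 next round, worth 0.56 × 346.7904 = 194.202624 now.
Offer 145 < 194.202624, so the away team rejects.

Reject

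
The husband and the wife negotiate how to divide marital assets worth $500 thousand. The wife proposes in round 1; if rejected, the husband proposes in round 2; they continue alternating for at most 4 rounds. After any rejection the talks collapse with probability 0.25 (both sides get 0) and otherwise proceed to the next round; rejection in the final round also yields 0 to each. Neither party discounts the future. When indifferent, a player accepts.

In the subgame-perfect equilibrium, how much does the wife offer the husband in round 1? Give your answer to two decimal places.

304.69

Round 4 (the husband proposes): rejection yields 0 for the wife; the husband offers 0 and keeps 500.
Round 3 (the wife proposes): rejecting gives the husband an expected 0.75 × 500 = 375, so the wife offers 375, keeping 125.
Round 2 (the husband proposes): rejecting gives the wife an expected 0.75 × 125 = 93.75. The husband offers 93.75 and keeps 500 − 93.75 = 406.25.
Round 1 (the wife proposes): rejecting gives the husband an expected 0.75 × 406.25 = 304.6875, so the wife offers 304.6875, keeping 195.3125.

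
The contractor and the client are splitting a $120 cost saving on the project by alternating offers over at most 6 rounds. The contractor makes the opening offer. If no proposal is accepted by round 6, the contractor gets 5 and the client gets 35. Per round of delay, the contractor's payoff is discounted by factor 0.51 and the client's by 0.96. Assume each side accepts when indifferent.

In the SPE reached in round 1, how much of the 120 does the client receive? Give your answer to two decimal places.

Round 6 (the client proposes): the contractor gets 5 if talks fail, so the client offers 5 and keeps 115.
Round 5 (the contractor proposes): the client can get 115 next round, worth 0.96 × 115 = 110.4 now; the contractor offers that and keeps 9.6.
Round 4 (the client proposes): the contractor can get 9.6 next round, worth 0.51 × 9.6 = 4.896 now, so the client offers 4.896, keeping 115.104.
Round 3 (the contractor proposes): the client can get 115.104 next round, worth 0.96 × 115.104 = 110.49984 now; the contractor offers that and keeps 9.50016.
Round 2 (the client proposes): the contractor can get 9.50016 next round, worth 0.51 × 9.50016 = 4.8450816 now, so the client offers 4.8450816, keeping 115.1549184.
Round 1 (the contractor proposes): the client can get 115.1549184 next round, worth 0.96 × 115.1549184 = 110.548721664 now, so the contractor offers 110.548721664, keeping 9.451278336.

110.55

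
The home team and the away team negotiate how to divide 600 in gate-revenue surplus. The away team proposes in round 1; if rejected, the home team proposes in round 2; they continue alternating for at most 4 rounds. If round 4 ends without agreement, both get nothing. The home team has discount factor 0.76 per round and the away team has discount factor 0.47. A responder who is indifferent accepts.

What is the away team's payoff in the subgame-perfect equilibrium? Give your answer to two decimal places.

195.44

By backward induction:
Round 4 (the home team proposes): the away team will accept anything ≥ 0, so the home team offers 0 and keeps 600.
Round 3 (the away team proposes): the home team can get 600 next round, worth 0.76 × 600 = 456 now. The away team offers 456 and keeps 600 − 456 = 144.
Round 2 (the home team proposes): the away team can get 144 next round, worth 0.47 × 144 = 67.68 now. The home team offers 67.68 and keeps 600 − 67.68 = 532.32.
Round 1 (the away team proposes): the home team can get 532.32 next round, worth 0.76 × 532.32 = 404.5632 now; the away team offers that and keeps 195.4368.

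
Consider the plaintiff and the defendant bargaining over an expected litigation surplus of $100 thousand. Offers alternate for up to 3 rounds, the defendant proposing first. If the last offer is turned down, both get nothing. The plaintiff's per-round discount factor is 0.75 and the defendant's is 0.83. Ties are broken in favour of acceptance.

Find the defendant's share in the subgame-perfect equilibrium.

87.25

Work backward from the last round.
Round 3 (the defendant proposes): rejection yields 0 for the plaintiff; the defendant offers 0 and keeps 100.
Round 2 (the plaintiff proposes): the defendant can get 100 next round, worth 0.83 × 100 = 83 now; the plaintiff offers that and keeps 17.
Round 1 (the defendant proposes): the plaintiff can get 17 next round, worth 0.75 × 17 = 12.75 now. The defendant offers 12.75 and keeps 100 − 12.75 = 87.25.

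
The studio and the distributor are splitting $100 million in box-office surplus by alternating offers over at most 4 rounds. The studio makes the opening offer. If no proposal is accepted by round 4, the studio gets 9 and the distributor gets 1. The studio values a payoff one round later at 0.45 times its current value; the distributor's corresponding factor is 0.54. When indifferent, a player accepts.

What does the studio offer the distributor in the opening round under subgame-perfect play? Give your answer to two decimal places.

Round 4 (the distributor proposes): the studio gets 9 if talks fail, so the distributor offers 9 and keeps 91.
Round 3 (the studio proposes): the distributor can get 91 next round, worth 0.54 × 91 = 49.14 now. The studio offers 49.14 and keeps 100 − 49.14 = 50.86.
Round 2 (the distributor proposes): the studio can get 50.86 next round, worth 0.45 × 50.86 = 22.887 now, so the distributor offers 22.887, keeping 77.113.
Round 1 (the studio proposes): the distributor can get 77.113 next round, worth 0.54 × 77.113 = 41.64102 now, so the studio offers 41.64102, keeping 58.35898.

41.64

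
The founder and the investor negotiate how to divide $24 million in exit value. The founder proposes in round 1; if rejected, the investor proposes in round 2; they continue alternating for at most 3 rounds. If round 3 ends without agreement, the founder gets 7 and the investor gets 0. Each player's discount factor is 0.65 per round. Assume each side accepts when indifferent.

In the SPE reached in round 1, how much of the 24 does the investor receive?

5.46

Round 3 (the founder proposes): the investor will accept anything ≥ 0, so the founder offers 0 and keeps 24.
Round 2 (the investor proposes): the founder can get 24 next round, worth 0.65 × 24 = 15.6 now; the investor offers that and keeps 8.4.
Round 1 (the founder proposes): the investor can get 8.4 next round, worth 0.65 × 8.4 = 5.46 now. The founder offers 5.46 and keeps 24 − 5.46 = 18.54.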